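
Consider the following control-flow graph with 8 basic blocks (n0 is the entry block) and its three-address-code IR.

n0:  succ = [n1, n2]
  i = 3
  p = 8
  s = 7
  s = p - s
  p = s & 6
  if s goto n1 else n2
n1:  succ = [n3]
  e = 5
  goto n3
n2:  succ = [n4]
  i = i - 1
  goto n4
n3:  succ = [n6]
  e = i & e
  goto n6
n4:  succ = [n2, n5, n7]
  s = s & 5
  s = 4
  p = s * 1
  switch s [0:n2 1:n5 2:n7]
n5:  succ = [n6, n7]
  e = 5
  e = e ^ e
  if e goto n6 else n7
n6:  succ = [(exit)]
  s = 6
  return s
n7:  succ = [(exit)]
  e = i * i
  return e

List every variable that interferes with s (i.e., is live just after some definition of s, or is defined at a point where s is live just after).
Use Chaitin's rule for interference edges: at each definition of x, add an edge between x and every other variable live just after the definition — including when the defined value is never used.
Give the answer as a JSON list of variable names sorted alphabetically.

Answer: ["i", "p"]

Working:
def/use:
  n0: def={i,p,s} ue=∅
  n1: def={e} ue=∅
  n2: def={i} ue={i}
  n3: def={e} ue={e,i}
  n4: def={p,s} ue={s}
  n5: def={e} ue=∅
  n6: def={s} ue=∅
  n7: def={e} ue={i}

Live sets:
  live n0: ∅→{i,s}
  live n1: {i}→{e,i}
  live n2: {i,s}→{i,s}
  live n3: {e,i}→∅
  live n4: {i,s}→{i,s}
  live n5: {i}→{i}
  live n6: ∅→∅
  live n7: {i}→∅

Interfere edges:
  e — {i}
  i — {e,p,s}
  p — {i,s}
  s — {i,p}

N(s) = ["i", "p"]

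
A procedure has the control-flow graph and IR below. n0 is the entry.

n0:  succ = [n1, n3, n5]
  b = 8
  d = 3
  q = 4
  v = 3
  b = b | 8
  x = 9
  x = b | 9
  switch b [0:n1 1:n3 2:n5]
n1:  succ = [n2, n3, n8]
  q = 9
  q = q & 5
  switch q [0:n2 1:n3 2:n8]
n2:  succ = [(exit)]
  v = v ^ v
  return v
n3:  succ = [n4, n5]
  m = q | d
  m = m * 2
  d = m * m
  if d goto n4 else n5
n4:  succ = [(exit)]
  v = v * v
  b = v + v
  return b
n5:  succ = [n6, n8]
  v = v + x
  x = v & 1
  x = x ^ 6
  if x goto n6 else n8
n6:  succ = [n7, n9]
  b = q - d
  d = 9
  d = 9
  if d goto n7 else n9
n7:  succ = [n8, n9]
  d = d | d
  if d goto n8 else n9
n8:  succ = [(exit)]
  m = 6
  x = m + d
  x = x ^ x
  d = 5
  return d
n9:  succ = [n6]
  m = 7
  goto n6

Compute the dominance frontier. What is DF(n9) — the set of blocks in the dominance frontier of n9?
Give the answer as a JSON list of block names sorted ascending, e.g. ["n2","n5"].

idom tree: n1←n0 n2←n1 n3←n0 n4←n3 n5←n0 n6←n5 n7←n6 n8←n0 n9←n6
Dom∩ at merges:
  n3: preds {n0,n1}: {n0} ∩ {n0,n1} = {n0}; idom=n0
  n5: preds {n0,n3}: {n0} ∩ {n0,n3} = {n0}; idom=n0
  n6: preds {n5,n9}: {n0,n5} ∩ {n0,n5,n6,n9} = {n0,n5}; idom=n5
  n8: preds {n1,n5,n7}: {n0,n1} ∩ {n0,n5} ∩ {n0,n5,n6,n7} = {n0}; idom=n0
  n9: preds {n6,n7}: {n0,n5,n6} ∩ {n0,n5,n6,n7} = {n0,n5,n6}; idom=n6

DF derivation:
  n3←n0: walk · to n0
  n3←n1: walk n1 to n0
  n5←n0: walk · to n0
  n5←n3: walk n3 to n0
  n6←n5: walk · to n5
  n6←n9: walk n9→n6 to n5
  n8←n1: walk n1 to n0
  n8←n5: walk n5 to n0
  n8←n7: walk n7→n6→n5 to n0
  n9←n6: walk · to n6
  n9←n7: walk n7 to n6
  n0 → ∅
  n1 → {n3,n8}
  n2 → ∅
  n3 → {n5}
  n4 → ∅
  n5 → {n8}
  n6 → {n6,n8}
  n7 → {n8,n9}
  n8 → ∅
  n9 → {n6}

DF(n9) = ["n6"]

Answer: ["n6"]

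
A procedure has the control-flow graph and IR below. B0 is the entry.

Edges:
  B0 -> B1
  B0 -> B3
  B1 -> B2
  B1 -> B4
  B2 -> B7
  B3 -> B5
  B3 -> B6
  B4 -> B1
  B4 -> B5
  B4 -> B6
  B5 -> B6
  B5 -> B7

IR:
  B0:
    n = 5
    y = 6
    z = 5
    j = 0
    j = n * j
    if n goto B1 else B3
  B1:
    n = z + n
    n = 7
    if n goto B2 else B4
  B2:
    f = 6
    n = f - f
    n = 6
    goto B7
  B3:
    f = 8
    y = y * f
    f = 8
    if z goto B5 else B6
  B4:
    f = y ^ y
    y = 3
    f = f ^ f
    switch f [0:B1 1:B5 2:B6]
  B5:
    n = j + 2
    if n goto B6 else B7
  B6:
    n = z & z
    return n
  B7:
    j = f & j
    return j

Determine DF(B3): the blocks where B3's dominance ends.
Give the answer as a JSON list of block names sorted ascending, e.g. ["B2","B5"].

idom tree: B1←B0 B2←B1 B3←B0 B4←B1 B5←B0 B6←B0 B7←B0
Dom at joins:
  B1: preds {B0,B4}: {B0} ∩ {B0,B1,B4} = {B0}; idom=B0
  B5: preds {B3,B4}: {B0,B3} ∩ {B0,B1,B4} = {B0}; idom=B0
  B6: preds {B3,B4,B5}: {B0,B3} ∩ {B0,B1,B4} ∩ {B0,B5} = {B0}; idom=B0
  B7: preds {B2,B5}: {B0,B1,B2} ∩ {B0,B5} = {B0}; idom=B0

DF walk-up:
  B1←B0: walk · to B0
  B1←B4: walk B4→B1 to B0
  B5←B3: walk B3 to B0
  B5←B4: walk B4→B1 to B0
  B6←B3: walk B3 to B0
  B6←B4: walk B4→B1 to B0
  B6←B5: walk B5 to B0
  B7←B2: walk B2→B1 to B0
  B7←B5: walk B5 to B0
  B0: DF=∅
  B1: DF={B1,B5,B6,B7}
  B2: DF={B7}
  B3: DF={B5,B6}
  B4: DF={B1,B5,B6}
  B5: DF={B6,B7}
  B6: DF=∅
  B7: DF=∅

DF(B3) = ["B5", "B6"]

Answer: ["B5", "B6"]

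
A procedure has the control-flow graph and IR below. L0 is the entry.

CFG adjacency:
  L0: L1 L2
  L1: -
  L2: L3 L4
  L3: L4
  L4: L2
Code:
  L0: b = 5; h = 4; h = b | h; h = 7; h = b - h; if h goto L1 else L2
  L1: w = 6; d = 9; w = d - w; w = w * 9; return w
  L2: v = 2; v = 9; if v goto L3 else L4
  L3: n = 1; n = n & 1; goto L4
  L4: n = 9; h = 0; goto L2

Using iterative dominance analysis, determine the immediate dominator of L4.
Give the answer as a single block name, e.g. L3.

Answer: L2

Analysis:
idom tree: L1←L0 L2←L0 L3←L2 L4←L2
Dom∩ at merges:
  L2: preds {L0,L4}: {L0} ∩ {L0,L2,L4} = {L0}; idom=L0
  L4: preds {L2,L3}: {L0,L2} ∩ {L0,L2,L3} = {L0,L2}; idom=L2

idom(L4) = L2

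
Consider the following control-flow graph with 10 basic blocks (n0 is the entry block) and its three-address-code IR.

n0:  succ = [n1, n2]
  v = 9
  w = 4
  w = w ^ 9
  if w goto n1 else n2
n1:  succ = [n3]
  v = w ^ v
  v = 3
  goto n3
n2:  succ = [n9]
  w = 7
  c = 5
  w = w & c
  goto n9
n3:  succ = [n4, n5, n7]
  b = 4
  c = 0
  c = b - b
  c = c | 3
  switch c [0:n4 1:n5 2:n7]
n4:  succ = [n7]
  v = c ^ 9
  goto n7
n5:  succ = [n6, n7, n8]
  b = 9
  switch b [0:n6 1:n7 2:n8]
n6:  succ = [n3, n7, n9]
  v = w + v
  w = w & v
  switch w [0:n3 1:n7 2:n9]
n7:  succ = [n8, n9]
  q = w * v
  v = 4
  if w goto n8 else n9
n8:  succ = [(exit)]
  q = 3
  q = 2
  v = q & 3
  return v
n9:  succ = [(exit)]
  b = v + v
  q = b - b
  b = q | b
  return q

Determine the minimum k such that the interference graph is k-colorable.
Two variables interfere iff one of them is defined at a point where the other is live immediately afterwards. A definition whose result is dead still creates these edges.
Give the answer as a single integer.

Answer: 4

Analysis:
Block summaries:
  n0: {v,w} / ∅
  n1: {v} / {v,w}
  n2: {c,w} / ∅
  n3: {b,c} / ∅
  n4: {v} / {c}
  n5: {b} / ∅
  n6: {v,w} / {v,w}
  n7: {q,v} / {v,w}
  n8: {q,v} / ∅
  n9: {b,q} / {v}

Liveness:
  live n0: ∅→{v,w}
  live n1: {v,w}→{v,w}
  live n2: {v}→{v}
  live n3: {v,w}→{c,v,w}
  live n4: {c,w}→{v,w}
  live n5: {v,w}→{v,w}
  live n6: {v,w}→{v,w}
  live n7: {v,w}→{v}
  live n8: ∅→∅
  live n9: {v}→∅

Conflict graph:
  b↔{c,q,v,w}
  c↔{b,v,w}
  q↔{b,w}
  v↔{b,c,w}
  w↔{b,c,q,v}

Registers:
  clique {b,c,v,w} ⇒ need ≥ 4
  4-colouring: R0={b}  R1={w}  R2={c,q}  R3={v}
  χ = 4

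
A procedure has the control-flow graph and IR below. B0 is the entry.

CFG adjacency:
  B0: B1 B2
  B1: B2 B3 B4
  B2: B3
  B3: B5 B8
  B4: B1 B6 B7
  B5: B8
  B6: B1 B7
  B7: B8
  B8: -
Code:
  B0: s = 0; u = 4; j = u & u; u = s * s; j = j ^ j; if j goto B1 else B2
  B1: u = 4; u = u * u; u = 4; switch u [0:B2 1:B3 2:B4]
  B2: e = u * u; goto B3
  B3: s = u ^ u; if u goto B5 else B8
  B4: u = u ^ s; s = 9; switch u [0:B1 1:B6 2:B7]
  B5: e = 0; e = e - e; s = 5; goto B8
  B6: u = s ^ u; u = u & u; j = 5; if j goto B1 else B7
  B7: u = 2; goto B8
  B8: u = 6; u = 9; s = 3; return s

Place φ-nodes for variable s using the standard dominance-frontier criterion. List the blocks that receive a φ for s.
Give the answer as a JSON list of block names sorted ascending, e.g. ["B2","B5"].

idom tree: B1←B0 B2←B0 B3←B0 B4←B1 B5←B3 B6←B4 B7←B4 B8←B0
Join-block Dom:
  B1: preds {B0,B4,B6}: {B0} ∩ {B0,B1,B4} ∩ {B0,B1,B4,B6} = {B0}; idom=B0
  B2: preds {B0,B1}: {B0} ∩ {B0,B1} = {B0}; idom=B0
  B3: preds {B1,B2}: {B0,B1} ∩ {B0,B2} = {B0}; idom=B0
  B7: preds {B4,B6}: {B0,B1,B4} ∩ {B0,B1,B4,B6} = {B0,B1,B4}; idom=B4
  B8: preds {B3,B5,B7}: {B0,B3} ∩ {B0,B3,B5} ∩ {B0,B1,B4,B7} = {B0}; idom=B0

DF walk-up:
  join B1 pred B0: · stop@B0
  join B1 pred B4: B4→B1 stop@B0
  join B1 pred B6: B6→B4→B1 stop@B0
  join B2 pred B0: · stop@B0
  join B2 pred B1: B1 stop@B0
  join B3 pred B1: B1 stop@B0
  join B3 pred B2: B2 stop@B0
  join B7 pred B4: · stop@B4
  join B7 pred B6: B6 stop@B4
  join B8 pred B3: B3 stop@B0
  join B8 pred B5: B5→B3 stop@B0
  join B8 pred B7: B7→B4→B1 stop@B0
  B0 → ∅
  B1 → {B1,B2,B3,B8}
  B2 → {B3}
  B3 → {B8}
  B4 → {B1,B8}
  B5 → {B8}
  B6 → {B1,B7}
  B7 → {B8}
  B8 → ∅

φ for s: defs {B0,B3,B4,B5,B8}
  DF⁺ = {B1,B2,B3,B8}

Answer: ["B1", "B2", "B3", "B8"]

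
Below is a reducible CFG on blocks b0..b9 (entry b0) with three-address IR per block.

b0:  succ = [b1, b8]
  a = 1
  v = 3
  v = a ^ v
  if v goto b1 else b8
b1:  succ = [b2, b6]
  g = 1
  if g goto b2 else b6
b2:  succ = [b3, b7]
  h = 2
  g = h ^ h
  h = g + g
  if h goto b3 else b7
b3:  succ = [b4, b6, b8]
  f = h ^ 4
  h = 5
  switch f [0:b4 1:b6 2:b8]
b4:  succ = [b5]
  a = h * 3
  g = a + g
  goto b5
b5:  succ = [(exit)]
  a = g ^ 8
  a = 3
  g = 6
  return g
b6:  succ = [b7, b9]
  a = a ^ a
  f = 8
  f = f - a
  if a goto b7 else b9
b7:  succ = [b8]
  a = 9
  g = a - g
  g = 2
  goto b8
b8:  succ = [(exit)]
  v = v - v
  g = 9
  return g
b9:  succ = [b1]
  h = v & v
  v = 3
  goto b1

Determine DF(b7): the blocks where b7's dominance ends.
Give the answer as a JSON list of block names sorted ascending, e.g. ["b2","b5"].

idom tree: b1←b0 b2←b1 b3←b2 b4←b3 b5←b4 b6←b1 b7←b1 b8←b0 b9←b6
Dom∩ at merges:
  b1: preds {b0,b9}: {b0} ∩ {b0,b1,b6,b9} = {b0}; idom=b0
  b6: preds {b1,b3}: {b0,b1} ∩ {b0,b1,b2,b3} = {b0,b1}; idom=b1
  b7: preds {b2,b6}: {b0,b1,b2} ∩ {b0,b1,b6} = {b0,b1}; idom=b1
  b8: preds {b0,b3,b7}: {b0} ∩ {b0,b1,b2,b3} ∩ {b0,b1,b7} = {b0}; idom=b0

DF walk-up:
  join b1 pred b0: · stop@b0
  join b1 pred b9: b9→b6→b1 stop@b0
  join b6 pred b1: · stop@b1
  join b6 pred b3: b3→b2 stop@b1
  join b7 pred b2: b2 stop@b1
  join b7 pred b6: b6 stop@b1
  join b8 pred b0: · stop@b0
  join b8 pred b3: b3→b2→b1 stop@b0
  join b8 pred b7: b7→b1 stop@b0
  b0 → ∅
  b1 → {b1,b8}
  b2 → {b6,b7,b8}
  b3 → {b6,b8}
  b4 → ∅
  b5 → ∅
  b6 → {b1,b7}
  b7 → {b8}
  b8 → ∅
  b9 → {b1}

DF(b7) = ["b8"]

Answer: ["b8"]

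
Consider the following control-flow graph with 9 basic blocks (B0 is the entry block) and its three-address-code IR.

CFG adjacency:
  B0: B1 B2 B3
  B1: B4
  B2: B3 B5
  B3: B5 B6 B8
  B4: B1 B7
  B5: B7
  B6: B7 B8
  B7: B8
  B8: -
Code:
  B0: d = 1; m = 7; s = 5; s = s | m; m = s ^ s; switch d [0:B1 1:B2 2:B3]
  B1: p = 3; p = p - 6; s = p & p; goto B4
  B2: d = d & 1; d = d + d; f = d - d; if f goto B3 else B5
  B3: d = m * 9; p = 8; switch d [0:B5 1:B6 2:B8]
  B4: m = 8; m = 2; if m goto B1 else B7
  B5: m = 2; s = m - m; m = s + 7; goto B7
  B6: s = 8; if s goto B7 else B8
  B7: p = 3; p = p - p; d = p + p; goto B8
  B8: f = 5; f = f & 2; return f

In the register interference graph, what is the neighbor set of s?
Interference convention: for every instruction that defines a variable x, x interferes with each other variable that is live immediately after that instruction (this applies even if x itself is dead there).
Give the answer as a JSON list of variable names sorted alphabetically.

def/use:
  B0: def={d,m,s} ue=∅
  B1: def={p,s} ue=∅
  B2: def={d,f} ue={d}
  B3: def={d,p} ue={m}
  B4: def={m} ue=∅
  B5: def={m,s} ue=∅
  B6: def={s} ue=∅
  B7: def={d,p} ue=∅
  B8: def={f} ue=∅

Live sets:
  B0 li=∅ lo={d,m}
  B1 li=∅ lo=∅
  B2 li={d,m} lo={m}
  B3 li={m} lo=∅
  B4 li=∅ lo=∅
  B5 li=∅ lo=∅
  B6 li=∅ lo=∅
  B7 li=∅ lo=∅
  B8 li=∅ lo=∅

Interference:
  d — {m,p,s}
  f — {m}
  m — {d,f,s}
  p — {d}
  s — {d,m}

N(s) = ["d", "m"]

Answer: ["d", "m"]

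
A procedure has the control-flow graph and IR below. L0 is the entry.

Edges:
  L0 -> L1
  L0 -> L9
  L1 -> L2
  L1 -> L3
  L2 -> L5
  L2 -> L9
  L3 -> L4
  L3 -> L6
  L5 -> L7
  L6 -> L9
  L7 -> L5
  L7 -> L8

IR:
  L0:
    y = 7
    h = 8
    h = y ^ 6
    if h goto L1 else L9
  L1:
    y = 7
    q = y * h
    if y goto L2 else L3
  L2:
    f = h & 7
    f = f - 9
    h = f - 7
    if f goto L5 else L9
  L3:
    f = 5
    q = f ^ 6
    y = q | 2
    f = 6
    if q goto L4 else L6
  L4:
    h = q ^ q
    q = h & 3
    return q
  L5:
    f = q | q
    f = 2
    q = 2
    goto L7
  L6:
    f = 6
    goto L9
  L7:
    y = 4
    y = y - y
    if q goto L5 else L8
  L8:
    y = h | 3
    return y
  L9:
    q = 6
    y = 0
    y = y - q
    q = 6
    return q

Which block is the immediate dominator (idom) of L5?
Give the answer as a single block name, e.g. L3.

idom tree: L1←L0 L2←L1 L3←L1 L4←L3 L5←L2 L6←L3 L7←L5 L8←L7 L9←L0
Dom at joins:
  L5: preds {L2,L7}: {L0,L1,L2} ∩ {L0,L1,L2,L5,L7} = {L0,L1,L2}; idom=L2
  L9: preds {L0,L2,L6}: {L0} ∩ {L0,L1,L2} ∩ {L0,L1,L3,L6} = {L0}; idom=L0

idom(L5) = L2

Answer: L2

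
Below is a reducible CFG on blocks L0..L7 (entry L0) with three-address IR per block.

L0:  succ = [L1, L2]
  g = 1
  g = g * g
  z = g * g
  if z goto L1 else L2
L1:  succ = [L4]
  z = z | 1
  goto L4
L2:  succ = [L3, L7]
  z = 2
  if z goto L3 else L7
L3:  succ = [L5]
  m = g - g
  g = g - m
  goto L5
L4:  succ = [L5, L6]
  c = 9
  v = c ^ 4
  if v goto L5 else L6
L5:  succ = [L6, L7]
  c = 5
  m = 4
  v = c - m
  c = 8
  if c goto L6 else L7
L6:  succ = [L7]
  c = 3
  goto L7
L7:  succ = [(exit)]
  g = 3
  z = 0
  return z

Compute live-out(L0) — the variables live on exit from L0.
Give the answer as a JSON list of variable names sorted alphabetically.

def/use:
  L0: {g,z} / ∅
  L1: {z} / {z}
  L2: {z} / ∅
  L3: {g,m} / {g}
  L4: {c,v} / ∅
  L5: {c,m,v} / ∅
  L6: {c} / ∅
  L7: {g,z} / ∅

Backward fixpoint:
  L0 li=∅ lo={g,z}
  L1 li={z} lo=∅
  L2 li={g} lo={g}
  L3 li={g} lo=∅
  L4 li=∅ lo=∅
  L5 li=∅ lo=∅
  L6 li=∅ lo=∅
  L7 li=∅ lo=∅

live-out(L0) = ["g", "z"]

Answer: ["g", "z"]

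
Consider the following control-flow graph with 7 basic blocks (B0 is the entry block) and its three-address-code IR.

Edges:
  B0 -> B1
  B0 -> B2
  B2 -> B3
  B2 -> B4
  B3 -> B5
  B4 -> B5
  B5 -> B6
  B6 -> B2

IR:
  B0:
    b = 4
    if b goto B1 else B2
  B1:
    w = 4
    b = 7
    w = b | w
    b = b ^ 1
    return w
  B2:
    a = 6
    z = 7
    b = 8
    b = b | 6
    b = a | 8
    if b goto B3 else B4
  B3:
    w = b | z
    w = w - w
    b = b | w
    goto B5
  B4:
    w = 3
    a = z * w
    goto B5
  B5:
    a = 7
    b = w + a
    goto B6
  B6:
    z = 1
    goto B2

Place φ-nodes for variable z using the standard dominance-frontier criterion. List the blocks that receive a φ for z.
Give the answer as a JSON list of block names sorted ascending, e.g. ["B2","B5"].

Answer: ["B2"]

Working:
idom tree: B1←B0 B2←B0 B3←B2 B4←B2 B5←B2 B6←B5
Join-block Dom:
  B2: preds {B0,B6}: {B0} ∩ {B0,B2,B5,B6} = {B0}; idom=B0
  B5: preds {B3,B4}: {B0,B2,B3} ∩ {B0,B2,B4} = {B0,B2}; idom=B2

Frontier:
  join B2 pred B0: · stop@B0
  join B2 pred B6: B6→B5→B2 stop@B0
  join B5 pred B3: B3 stop@B2
  join B5 pred B4: B4 stop@B2
  B0 → ∅
  B1 → ∅
  B2 → {B2}
  B3 → {B5}
  B4 → {B5}
  B5 → {B2}
  B6 → {B2}

φ for z: defs {B2,B6}
  DF⁺ = {B2}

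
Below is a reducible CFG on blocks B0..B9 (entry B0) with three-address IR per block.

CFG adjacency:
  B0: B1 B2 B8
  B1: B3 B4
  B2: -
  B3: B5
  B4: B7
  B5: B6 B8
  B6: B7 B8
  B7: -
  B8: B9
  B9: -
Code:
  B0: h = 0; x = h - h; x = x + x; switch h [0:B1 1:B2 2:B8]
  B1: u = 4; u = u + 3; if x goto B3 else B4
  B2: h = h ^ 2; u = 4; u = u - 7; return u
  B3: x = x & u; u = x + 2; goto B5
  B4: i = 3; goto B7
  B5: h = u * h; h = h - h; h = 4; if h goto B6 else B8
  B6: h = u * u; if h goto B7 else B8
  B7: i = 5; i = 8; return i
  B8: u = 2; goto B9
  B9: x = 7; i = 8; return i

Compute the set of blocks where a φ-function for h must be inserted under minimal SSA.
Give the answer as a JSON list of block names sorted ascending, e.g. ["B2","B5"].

Answer: ["B7", "B8"]

Working:
idom tree: B1←B0 B2←B0 B3←B1 B4←B1 B5←B3 B6←B5 B7←B1 B8←B0 B9←B8
Dom at joins:
  B7: preds {B4,B6}: {B0,B1,B4} ∩ {B0,B1,B3,B5,B6} = {B0,B1}; idom=B1
  B8: preds {B0,B5,B6}: {B0} ∩ {B0,B1,B3,B5} ∩ {B0,B1,B3,B5,B6} = {B0}; idom=B0

DF walk-up:
  B7←B4: walk B4 to B1
  B7←B6: walk B6→B5→B3 to B1
  B8←B0: walk · to B0
  B8←B5: walk B5→B3→B1 to B0
  B8←B6: walk B6→B5→B3→B1 to B0
  B0 → ∅
  B1 → {B8}
  B2 → ∅
  B3 → {B7,B8}
  B4 → {B7}
  B5 → {B7,B8}
  B6 → {B7,B8}
  B7 → ∅
  B8 → ∅
  B9 → ∅

φ for h: defs {B0,B2,B5,B6}
  DF⁺ = {B7,B8}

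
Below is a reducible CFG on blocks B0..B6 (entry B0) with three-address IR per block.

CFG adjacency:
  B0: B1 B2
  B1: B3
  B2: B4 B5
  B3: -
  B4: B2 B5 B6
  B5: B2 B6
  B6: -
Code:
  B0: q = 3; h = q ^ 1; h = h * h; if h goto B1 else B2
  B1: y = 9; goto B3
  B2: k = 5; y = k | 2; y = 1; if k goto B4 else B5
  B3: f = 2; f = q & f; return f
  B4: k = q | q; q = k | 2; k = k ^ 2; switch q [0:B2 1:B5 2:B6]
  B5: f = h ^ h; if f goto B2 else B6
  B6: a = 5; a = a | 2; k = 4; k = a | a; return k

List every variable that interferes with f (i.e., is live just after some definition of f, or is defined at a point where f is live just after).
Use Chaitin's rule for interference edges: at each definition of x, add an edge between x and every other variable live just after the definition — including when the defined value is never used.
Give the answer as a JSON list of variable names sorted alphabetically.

Answer: ["h", "q"]

Derivation:
def/use:
  B0 def {h,q} use ∅
  B1 def {y} use ∅
  B2 def {k,y} use ∅
  B3 def {f} use {q}
  B4 def {k,q} use {q}
  B5 def {f} use {h}
  B6 def {a,k} use ∅

Liveness:
  live B0: ∅→{h,q}
  live B1: {q}→{q}
  live B2: {h,q}→{h,q}
  live B3: {q}→∅
  live B4: {h,q}→{h,q}
  live B5: {h,q}→{h,q}
  live B6: ∅→∅

Conflict graph:
  a — {k}
  f — {h,q}
  h — {f,k,q,y}
  k — {a,h,q,y}
  q — {f,h,k,y}
  y — {h,k,q}

N(f) = ["h", "q"]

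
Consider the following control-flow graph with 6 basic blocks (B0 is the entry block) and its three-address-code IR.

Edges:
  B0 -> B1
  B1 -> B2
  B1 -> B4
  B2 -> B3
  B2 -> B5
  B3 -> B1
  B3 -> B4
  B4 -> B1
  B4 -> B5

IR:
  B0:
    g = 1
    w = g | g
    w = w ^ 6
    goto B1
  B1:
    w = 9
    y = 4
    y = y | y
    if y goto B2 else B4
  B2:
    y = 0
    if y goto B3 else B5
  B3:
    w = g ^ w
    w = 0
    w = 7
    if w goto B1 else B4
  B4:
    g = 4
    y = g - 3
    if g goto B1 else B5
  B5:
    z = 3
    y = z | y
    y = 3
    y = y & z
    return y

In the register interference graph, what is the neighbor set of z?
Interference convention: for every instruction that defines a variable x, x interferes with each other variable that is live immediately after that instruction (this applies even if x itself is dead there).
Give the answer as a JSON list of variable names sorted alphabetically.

Per-block:
  B0: def={g,w} ue=∅
  B1: def={w,y} ue=∅
  B2: def={y} ue=∅
  B3: def={w} ue={g,w}
  B4: def={g,y} ue=∅
  B5: def={y,z} ue={y}

Live sets:
  B0 li=∅ lo={g}
  B1 li={g} lo={g,w}
  B2 li={g,w} lo={g,w,y}
  B3 li={g,w} lo={g}
  B4 li=∅ lo={g,y}
  B5 li={y} lo=∅

Interference:
  g — {w,y}
  w — {g,y}
  y — {g,w,z}
  z — {y}

N(z) = ["y"]

Answer: ["y"]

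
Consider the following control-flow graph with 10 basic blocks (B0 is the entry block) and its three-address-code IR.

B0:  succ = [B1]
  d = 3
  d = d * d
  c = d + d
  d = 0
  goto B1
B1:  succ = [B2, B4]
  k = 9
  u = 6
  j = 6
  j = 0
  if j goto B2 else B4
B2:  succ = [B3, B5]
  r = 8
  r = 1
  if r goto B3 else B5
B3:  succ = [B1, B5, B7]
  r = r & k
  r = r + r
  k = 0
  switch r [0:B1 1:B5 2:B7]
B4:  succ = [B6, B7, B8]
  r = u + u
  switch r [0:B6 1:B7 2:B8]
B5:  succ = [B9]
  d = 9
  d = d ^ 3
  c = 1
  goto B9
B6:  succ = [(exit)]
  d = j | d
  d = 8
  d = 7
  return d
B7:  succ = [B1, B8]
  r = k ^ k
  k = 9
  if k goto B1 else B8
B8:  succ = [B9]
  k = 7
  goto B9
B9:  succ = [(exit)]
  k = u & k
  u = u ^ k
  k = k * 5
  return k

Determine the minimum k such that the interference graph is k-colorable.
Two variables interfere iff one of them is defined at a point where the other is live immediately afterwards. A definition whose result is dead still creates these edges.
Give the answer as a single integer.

def/use:
  B0 def {c,d} use ∅
  B1 def {j,k,u} use ∅
  B2 def {r} use ∅
  B3 def {k,r} use {k,r}
  B4 def {r} use {u}
  B5 def {c,d} use ∅
  B6 def {d} use {d,j}
  B7 def {k,r} use {k}
  B8 def {k} use ∅
  B9 def {k,u} use {k,u}

Backward fixpoint:
  live B0: ∅→{d}
  live B1: {d}→{d,j,k,u}
  live B2: {d,k,u}→{d,k,r,u}
  live B3: {d,k,r,u}→{d,k,u}
  live B4: {d,j,k,u}→{d,j,k,u}
  live B5: {k,u}→{k,u}
  live B6: {d,j}→∅
  live B7: {d,k,u}→{d,u}
  live B8: {u}→{k,u}
  live B9: {k,u}→∅

Interference:
  c: {k,u}
  d: {j,k,r,u}
  j: {d,k,r,u}
  k: {c,d,j,r,u}
  r: {d,j,k,u}
  u: {c,d,j,k,r}

Registers:
  {d,j,k,r,u} pairwise interfere (5-clique) ⇒ χ ≥ 5
  5-colouring: R0={k}  R1={u}  R2={c,d}  R3={j}  R4={r}
  χ = 5

Answer: 5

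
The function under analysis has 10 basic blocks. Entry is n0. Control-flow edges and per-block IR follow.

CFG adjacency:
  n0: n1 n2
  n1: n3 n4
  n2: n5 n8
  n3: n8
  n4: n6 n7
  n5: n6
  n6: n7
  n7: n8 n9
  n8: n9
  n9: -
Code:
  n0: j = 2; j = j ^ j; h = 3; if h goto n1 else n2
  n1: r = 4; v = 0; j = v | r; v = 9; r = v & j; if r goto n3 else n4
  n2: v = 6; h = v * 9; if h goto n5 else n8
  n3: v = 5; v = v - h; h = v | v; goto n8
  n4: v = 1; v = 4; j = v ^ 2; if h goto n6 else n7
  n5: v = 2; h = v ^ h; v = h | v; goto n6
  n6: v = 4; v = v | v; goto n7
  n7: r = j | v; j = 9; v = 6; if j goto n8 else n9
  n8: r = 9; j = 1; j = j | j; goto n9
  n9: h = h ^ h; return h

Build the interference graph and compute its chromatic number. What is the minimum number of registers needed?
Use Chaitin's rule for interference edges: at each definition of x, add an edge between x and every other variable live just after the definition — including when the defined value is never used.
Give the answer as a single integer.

Answer: 3

Derivation:
Block summaries:
  n0: {h,j} / ∅
  n1: {j,r,v} / ∅
  n2: {h,v} / ∅
  n3: {h,v} / {h}
  n4: {j,v} / {h}
  n5: {h,v} / {h}
  n6: {v} / ∅
  n7: {j,r,v} / {j,v}
  n8: {j,r} / ∅
  n9: {h} / {h}

Live sets:
  live n0: ∅→{h,j}
  live n1: {h}→{h}
  live n2: {j}→{h,j}
  live n3: {h}→{h}
  live n4: {h}→{h,j,v}
  live n5: {h,j}→{h,j}
  live n6: {h,j}→{h,j,v}
  live n7: {h,j,v}→{h}
  live n8: {h}→{h}
  live n9: {h}→∅

Interfere edges:
  h — {j,r,v}
  j — {h,v}
  r — {h,v}
  v — {h,j,r}

Chromatic number:
  lower bound: {h,j,v} mutually conflict ⇒ χ ≥ 3
  3-colouring: r0={h}  r1={v}  r2={j,r}
  χ = 3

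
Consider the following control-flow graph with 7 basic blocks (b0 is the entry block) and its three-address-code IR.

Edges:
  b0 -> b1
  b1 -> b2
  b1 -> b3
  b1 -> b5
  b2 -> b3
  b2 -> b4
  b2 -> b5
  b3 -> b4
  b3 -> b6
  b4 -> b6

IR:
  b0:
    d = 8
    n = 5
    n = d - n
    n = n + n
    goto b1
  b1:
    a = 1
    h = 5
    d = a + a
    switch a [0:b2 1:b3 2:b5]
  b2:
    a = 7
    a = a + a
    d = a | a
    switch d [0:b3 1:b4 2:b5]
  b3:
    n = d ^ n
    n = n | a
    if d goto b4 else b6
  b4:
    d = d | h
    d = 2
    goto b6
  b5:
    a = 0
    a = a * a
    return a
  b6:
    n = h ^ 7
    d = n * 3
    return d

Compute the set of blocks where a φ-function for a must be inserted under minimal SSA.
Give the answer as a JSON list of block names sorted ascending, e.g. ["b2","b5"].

Answer: ["b3", "b4", "b5", "b6"]

Analysis:
idom tree: b1←b0 b2←b1 b3←b1 b4←b1 b5←b1 b6←b1
Dom∩ at merges:
  b3: preds {b1,b2}: {b0,b1} ∩ {b0,b1,b2} = {b0,b1}; idom=b1
  b4: preds {b2,b3}: {b0,b1,b2} ∩ {b0,b1,b3} = {b0,b1}; idom=b1
  b5: preds {b1,b2}: {b0,b1} ∩ {b0,b1,b2} = {b0,b1}; idom=b1
  b6: preds {b3,b4}: {b0,b1,b3} ∩ {b0,b1,b4} = {b0,b1}; idom=b1

Frontier:
  b3←b1: walk · to b1
  b3←b2: walk b2 to b1
  b4←b2: walk b2 to b1
  b4←b3: walk b3 to b1
  b5←b1: walk · to b1
  b5←b2: walk b2 to b1
  b6←b3: walk b3 to b1
  b6←b4: walk b4 to b1
  DF(b0)=∅
  DF(b1)=∅
  DF(b2)={b3,b4,b5}
  DF(b3)={b4,b6}
  DF(b4)={b6}
  DF(b5)=∅
  DF(b6)=∅

φ for a: defs {b1,b2,b5}
  DF⁺ = {b3,b4,b5,b6}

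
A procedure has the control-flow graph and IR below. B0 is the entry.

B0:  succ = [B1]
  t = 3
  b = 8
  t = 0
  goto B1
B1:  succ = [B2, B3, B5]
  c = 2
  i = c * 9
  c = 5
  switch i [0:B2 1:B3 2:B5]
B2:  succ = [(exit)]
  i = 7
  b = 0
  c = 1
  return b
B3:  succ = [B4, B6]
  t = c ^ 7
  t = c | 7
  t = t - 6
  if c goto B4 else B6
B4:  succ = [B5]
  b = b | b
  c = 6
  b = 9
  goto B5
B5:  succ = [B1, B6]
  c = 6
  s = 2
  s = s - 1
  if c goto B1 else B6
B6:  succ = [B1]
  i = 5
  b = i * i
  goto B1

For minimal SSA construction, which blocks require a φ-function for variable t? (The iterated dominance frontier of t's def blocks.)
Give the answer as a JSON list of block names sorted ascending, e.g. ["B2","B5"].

Answer: ["B1", "B5", "B6"]

Working:
idom tree: B1←B0 B2←B1 B3←B1 B4←B3 B5←B1 B6←B1
Join-block Dom:
  B1: preds {B0,B5,B6}: {B0} ∩ {B0,B1,B5} ∩ {B0,B1,B6} = {B0}; idom=B0
  B5: preds {B1,B4}: {B0,B1} ∩ {B0,B1,B3,B4} = {B0,B1}; idom=B1
  B6: preds {B3,B5}: {B0,B1,B3} ∩ {B0,B1,B5} = {B0,B1}; idom=B1

Frontier:
  join B1 pred B0: · stop@B0
  join B1 pred B5: B5→B1 stop@B0
  join B1 pred B6: B6→B1 stop@B0
  join B5 pred B1: · stop@B1
  join B5 pred B4: B4→B3 stop@B1
  join B6 pred B3: B3 stop@B1
  join B6 pred B5: B5 stop@B1
  B0 → ∅
  B1 → {B1}
  B2 → ∅
  B3 → {B5,B6}
  B4 → {B5}
  B5 → {B1,B6}
  B6 → {B1}

φ for t: defs {B0,B3}
  DF⁺ = {B1,B5,B6}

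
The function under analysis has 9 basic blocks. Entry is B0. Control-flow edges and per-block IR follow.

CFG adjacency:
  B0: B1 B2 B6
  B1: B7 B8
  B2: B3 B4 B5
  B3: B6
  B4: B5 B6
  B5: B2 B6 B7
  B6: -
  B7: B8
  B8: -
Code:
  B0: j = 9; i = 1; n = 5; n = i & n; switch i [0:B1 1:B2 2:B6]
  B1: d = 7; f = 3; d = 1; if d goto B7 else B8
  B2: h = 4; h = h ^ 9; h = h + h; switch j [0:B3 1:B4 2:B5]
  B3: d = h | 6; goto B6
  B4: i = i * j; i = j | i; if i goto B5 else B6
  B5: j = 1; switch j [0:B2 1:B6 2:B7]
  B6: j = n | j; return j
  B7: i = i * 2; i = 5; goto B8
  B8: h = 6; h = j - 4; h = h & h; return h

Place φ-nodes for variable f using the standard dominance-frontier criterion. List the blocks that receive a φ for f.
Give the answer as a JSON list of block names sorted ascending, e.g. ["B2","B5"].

Answer: ["B7", "B8"]

Working:
idom tree: B1←B0 B2←B0 B3←B2 B4←B2 B5←B2 B6←B0 B7←B0 B8←B0
Join-block Dom:
  B2: preds {B0,B5}: {B0} ∩ {B0,B2,B5} = {B0}; idom=B0
  B5: preds {B2,B4}: {B0,B2} ∩ {B0,B2,B4} = {B0,B2}; idom=B2
  B6: preds {B0,B3,B4,B5}: {B0} ∩ {B0,B2,B3} ∩ {B0,B2,B4} ∩ {B0,B2,B5} = {B0}; idom=B0
  B7: preds {B1,B5}: {B0,B1} ∩ {B0,B2,B5} = {B0}; idom=B0
  B8: preds {B1,B7}: {B0,B1} ∩ {B0,B7} = {B0}; idom=B0

DF derivation:
  join B2 pred B0: · stop@B0
  join B2 pred B5: B5→B2 stop@B0
  join B5 pred B2: · stop@B2
  join B5 pred B4: B4 stop@B2
  join B6 pred B0: · stop@B0
  join B6 pred B3: B3→B2 stop@B0
  join B6 pred B4: B4→B2 stop@B0
  join B6 pred B5: B5→B2 stop@B0
  join B7 pred B1: B1 stop@B0
  join B7 pred B5: B5→B2 stop@B0
  join B8 pred B1: B1 stop@B0
  join B8 pred B7: B7 stop@B0
  B0 → ∅
  B1 → {B7,B8}
  B2 → {B2,B6,B7}
  B3 → {B6}
  B4 → {B5,B6}
  B5 → {B2,B6,B7}
  B6 → ∅
  B7 → {B8}
  B8 → ∅

φ for f: defs {B1}
  DF⁺ = {B7,B8}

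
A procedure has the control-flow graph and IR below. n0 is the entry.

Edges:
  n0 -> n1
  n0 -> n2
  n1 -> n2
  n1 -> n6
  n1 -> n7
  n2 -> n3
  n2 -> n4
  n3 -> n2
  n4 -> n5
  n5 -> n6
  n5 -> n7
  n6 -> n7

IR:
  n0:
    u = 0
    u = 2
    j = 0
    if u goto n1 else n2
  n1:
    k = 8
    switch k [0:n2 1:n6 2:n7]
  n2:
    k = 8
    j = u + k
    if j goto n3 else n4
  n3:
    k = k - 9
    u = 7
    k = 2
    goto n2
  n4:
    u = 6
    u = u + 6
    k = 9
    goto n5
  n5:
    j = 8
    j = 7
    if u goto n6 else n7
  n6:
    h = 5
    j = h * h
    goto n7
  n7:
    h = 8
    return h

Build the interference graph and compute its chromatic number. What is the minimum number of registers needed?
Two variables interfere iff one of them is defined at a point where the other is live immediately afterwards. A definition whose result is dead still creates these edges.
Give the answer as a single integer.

Answer: 3

Analysis:
Block summaries:
  n0: {j,u} / ∅
  n1: {k} / ∅
  n2: {j,k} / {u}
  n3: {k,u} / {k}
  n4: {k,u} / ∅
  n5: {j} / {u}
  n6: {h,j} / ∅
  n7: {h} / ∅

Live sets:
  n0 li=∅ lo={u}
  n1 li={u} lo={u}
  n2 li={u} lo={k}
  n3 li={k} lo={u}
  n4 li=∅ lo={u}
  n5 li={u} lo=∅
  n6 li=∅ lo=∅
  n7 li=∅ lo=∅

Conflict graph:
  h: ∅
  j: {k,u}
  k: {j,u}
  u: {j,k}

Registers:
  lower bound: {j,k,u} mutually conflict ⇒ χ ≥ 3
  3-colouring: r0={h,j}  r1={k}  r2={u}
  χ = 3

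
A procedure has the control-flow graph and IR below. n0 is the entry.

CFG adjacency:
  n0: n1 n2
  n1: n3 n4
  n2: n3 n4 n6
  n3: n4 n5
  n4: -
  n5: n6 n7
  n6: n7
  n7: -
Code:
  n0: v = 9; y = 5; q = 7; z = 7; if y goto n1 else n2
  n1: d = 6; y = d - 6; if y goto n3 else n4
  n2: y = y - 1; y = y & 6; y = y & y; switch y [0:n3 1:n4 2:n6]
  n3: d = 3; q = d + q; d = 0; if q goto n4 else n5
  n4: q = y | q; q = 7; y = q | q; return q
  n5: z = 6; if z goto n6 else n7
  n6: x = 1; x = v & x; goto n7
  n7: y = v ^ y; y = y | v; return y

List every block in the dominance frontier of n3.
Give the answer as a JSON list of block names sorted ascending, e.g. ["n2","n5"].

Answer: ["n4", "n6", "n7"]

Derivation:
idom tree: n1←n0 n2←n0 n3←n0 n4←n0 n5←n3 n6←n0 n7←n0
Dom at joins:
  n3: preds {n1,n2}: {n0,n1} ∩ {n0,n2} = {n0}; idom=n0
  n4: preds {n1,n2,n3}: {n0,n1} ∩ {n0,n2} ∩ {n0,n3} = {n0}; idom=n0
  n6: preds {n2,n5}: {n0,n2} ∩ {n0,n3,n5} = {n0}; idom=n0
  n7: preds {n5,n6}: {n0,n3,n5} ∩ {n0,n6} = {n0}; idom=n0

DF walk-up:
  join n3 pred n1: n1 stop@n0
  join n3 pred n2: n2 stop@n0
  join n4 pred n1: n1 stop@n0
  join n4 pred n2: n2 stop@n0
  join n4 pred n3: n3 stop@n0
  join n6 pred n2: n2 stop@n0
  join n6 pred n5: n5→n3 stop@n0
  join n7 pred n5: n5→n3 stop@n0
  join n7 pred n6: n6 stop@n0
  n0: DF=∅
  n1: DF={n3,n4}
  n2: DF={n3,n4,n6}
  n3: DF={n4,n6,n7}
  n4: DF=∅
  n5: DF={n6,n7}
  n6: DF={n7}
  n7: DF=∅

DF(n3) = ["n4", "n6", "n7"]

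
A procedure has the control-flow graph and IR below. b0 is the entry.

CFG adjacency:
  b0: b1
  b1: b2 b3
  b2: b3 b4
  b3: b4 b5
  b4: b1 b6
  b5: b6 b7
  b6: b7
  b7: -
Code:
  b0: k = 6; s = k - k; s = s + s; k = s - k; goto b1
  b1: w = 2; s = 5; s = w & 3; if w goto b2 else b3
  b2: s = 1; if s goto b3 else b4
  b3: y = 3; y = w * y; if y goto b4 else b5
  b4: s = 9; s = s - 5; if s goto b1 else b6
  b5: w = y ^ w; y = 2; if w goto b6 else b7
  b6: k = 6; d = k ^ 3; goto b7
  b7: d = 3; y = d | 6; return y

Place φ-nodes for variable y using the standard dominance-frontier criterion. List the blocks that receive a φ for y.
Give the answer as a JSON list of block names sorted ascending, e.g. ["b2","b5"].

Answer: ["b1", "b4", "b6", "b7"]

Derivation:
idom tree: b1←b0 b2←b1 b3←b1 b4←b1 b5←b3 b6←b1 b7←b1
Join-block Dom:
  b1: preds {b0,b4}: {b0} ∩ {b0,b1,b4} = {b0}; idom=b0
  b3: preds {b1,b2}: {b0,b1} ∩ {b0,b1,b2} = {b0,b1}; idom=b1
  b4: preds {b2,b3}: {b0,b1,b2} ∩ {b0,b1,b3} = {b0,b1}; idom=b1
  b6: preds {b4,b5}: {b0,b1,b4} ∩ {b0,b1,b3,b5} = {b0,b1}; idom=b1
  b7: preds {b5,b6}: {b0,b1,b3,b5} ∩ {b0,b1,b6} = {b0,b1}; idom=b1

DF walk-up:
  b1←b0: walk · to b0
  b1←b4: walk b4→b1 to b0
  b3←b1: walk · to b1
  b3←b2: walk b2 to b1
  b4←b2: walk b2 to b1
  b4←b3: walk b3 to b1
  b6←b4: walk b4 to b1
  b6←b5: walk b5→b3 to b1
  b7←b5: walk b5→b3 to b1
  b7←b6: walk b6 to b1
  b0: DF=∅
  b1: DF={b1}
  b2: DF={b3,b4}
  b3: DF={b4,b6,b7}
  b4: DF={b1,b6}
  b5: DF={b6,b7}
  b6: DF={b7}
  b7: DF=∅

φ for y: defs {b3,b5,b7}
  DF⁺ = {b1,b4,b6,b7}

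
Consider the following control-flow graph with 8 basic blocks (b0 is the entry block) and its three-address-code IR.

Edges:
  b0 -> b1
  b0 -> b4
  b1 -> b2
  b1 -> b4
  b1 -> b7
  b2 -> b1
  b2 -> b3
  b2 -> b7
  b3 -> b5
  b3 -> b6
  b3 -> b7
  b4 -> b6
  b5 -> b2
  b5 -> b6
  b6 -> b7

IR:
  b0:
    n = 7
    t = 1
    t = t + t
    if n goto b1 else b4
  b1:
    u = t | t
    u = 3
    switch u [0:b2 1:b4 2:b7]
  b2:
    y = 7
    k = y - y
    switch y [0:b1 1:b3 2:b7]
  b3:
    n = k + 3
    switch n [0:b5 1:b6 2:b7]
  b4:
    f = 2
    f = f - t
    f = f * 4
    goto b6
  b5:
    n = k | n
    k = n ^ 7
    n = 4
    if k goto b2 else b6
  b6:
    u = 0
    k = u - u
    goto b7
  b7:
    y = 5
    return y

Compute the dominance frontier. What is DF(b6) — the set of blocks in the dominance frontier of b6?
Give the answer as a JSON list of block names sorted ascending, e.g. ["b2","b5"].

idom tree: b1←b0 b2←b1 b3←b2 b4←b0 b5←b3 b6←b0 b7←b0
Join-block Dom:
  b1: preds {b0,b2}: {b0} ∩ {b0,b1,b2} = {b0}; idom=b0
  b2: preds {b1,b5}: {b0,b1} ∩ {b0,b1,b2,b3,b5} = {b0,b1}; idom=b1
  b4: preds {b0,b1}: {b0} ∩ {b0,b1} = {b0}; idom=b0
  b6: preds {b3,b4,b5}: {b0,b1,b2,b3} ∩ {b0,b4} ∩ {b0,b1,b2,b3,b5} = {b0}; idom=b0
  b7: preds {b1,b2,b3,b6}: {b0,b1} ∩ {b0,b1,b2} ∩ {b0,b1,b2,b3} ∩ {b0,b6} = {b0}; idom=b0

DF walk-up:
  b1←b0: walk · to b0
  b1←b2: walk b2→b1 to b0
  b2←b1: walk · to b1
  b2←b5: walk b5→b3→b2 to b1
  b4←b0: walk · to b0
  b4←b1: walk b1 to b0
  b6←b3: walk b3→b2→b1 to b0
  b6←b4: walk b4 to b0
  b6←b5: walk b5→b3→b2→b1 to b0
  b7←b1: walk b1 to b0
  b7←b2: walk b2→b1 to b0
  b7←b3: walk b3→b2→b1 to b0
  b7←b6: walk b6 to b0
  DF(b0)=∅
  DF(b1)={b1,b4,b6,b7}
  DF(b2)={b1,b2,b6,b7}
  DF(b3)={b2,b6,b7}
  DF(b4)={b6}
  DF(b5)={b2,b6}
  DF(b6)={b7}
  DF(b7)=∅

DF(b6) = ["b7"]

Answer: ["b7"]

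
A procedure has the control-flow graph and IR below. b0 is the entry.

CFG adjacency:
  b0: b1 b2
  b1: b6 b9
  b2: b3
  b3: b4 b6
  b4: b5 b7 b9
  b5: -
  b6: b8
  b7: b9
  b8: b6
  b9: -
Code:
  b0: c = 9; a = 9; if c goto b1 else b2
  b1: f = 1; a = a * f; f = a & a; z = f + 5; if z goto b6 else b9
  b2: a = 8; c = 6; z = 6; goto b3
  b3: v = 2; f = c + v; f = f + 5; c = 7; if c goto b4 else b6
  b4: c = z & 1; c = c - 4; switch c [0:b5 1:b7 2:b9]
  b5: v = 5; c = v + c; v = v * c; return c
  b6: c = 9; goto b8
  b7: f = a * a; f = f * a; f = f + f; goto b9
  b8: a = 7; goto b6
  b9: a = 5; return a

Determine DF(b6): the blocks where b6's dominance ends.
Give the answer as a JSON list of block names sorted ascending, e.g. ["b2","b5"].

idom tree: b1←b0 b2←b0 b3←b2 b4←b3 b5←b4 b6←b0 b7←b4 b8←b6 b9←b0
Dom at joins:
  b6: preds {b1,b3,b8}: {b0,b1} ∩ {b0,b2,b3} ∩ {b0,b6,b8} = {b0}; idom=b0
  b9: preds {b1,b4,b7}: {b0,b1} ∩ {b0,b2,b3,b4} ∩ {b0,b2,b3,b4,b7} = {b0}; idom=b0

DF walk-up:
  b6←b1: walk b1 to b0
  b6←b3: walk b3→b2 to b0
  b6←b8: walk b8→b6 to b0
  b9←b1: walk b1 to b0
  b9←b4: walk b4→b3→b2 to b0
  b9←b7: walk b7→b4→b3→b2 to b0
  b0: DF=∅
  b1: DF={b6,b9}
  b2: DF={b6,b9}
  b3: DF={b6,b9}
  b4: DF={b9}
  b5: DF=∅
  b6: DF={b6}
  b7: DF={b9}
  b8: DF={b6}
  b9: DF=∅

DF(b6) = ["b6"]

Answer: ["b6"]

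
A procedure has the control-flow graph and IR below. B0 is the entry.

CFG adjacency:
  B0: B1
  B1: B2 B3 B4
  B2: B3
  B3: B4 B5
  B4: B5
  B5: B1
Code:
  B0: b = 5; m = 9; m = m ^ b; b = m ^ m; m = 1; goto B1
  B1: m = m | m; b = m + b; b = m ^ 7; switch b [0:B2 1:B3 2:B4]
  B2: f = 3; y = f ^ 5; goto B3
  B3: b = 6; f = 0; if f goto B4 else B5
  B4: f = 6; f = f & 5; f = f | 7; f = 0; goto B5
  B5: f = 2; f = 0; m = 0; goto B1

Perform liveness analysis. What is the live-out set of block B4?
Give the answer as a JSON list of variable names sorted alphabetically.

def/use:
  B0: {b,m} / ∅
  B1: {b,m} / {b,m}
  B2: {f,y} / ∅
  B3: {b,f} / ∅
  B4: {f} / ∅
  B5: {f,m} / ∅

Live sets:
  live B0: ∅→{b,m}
  live B1: {b,m}→{b}
  live B2: ∅→∅
  live B3: ∅→{b}
  live B4: {b}→{b}
  live B5: {b}→{b,m}

live-out(B4) = ["b"]

Answer: ["b"]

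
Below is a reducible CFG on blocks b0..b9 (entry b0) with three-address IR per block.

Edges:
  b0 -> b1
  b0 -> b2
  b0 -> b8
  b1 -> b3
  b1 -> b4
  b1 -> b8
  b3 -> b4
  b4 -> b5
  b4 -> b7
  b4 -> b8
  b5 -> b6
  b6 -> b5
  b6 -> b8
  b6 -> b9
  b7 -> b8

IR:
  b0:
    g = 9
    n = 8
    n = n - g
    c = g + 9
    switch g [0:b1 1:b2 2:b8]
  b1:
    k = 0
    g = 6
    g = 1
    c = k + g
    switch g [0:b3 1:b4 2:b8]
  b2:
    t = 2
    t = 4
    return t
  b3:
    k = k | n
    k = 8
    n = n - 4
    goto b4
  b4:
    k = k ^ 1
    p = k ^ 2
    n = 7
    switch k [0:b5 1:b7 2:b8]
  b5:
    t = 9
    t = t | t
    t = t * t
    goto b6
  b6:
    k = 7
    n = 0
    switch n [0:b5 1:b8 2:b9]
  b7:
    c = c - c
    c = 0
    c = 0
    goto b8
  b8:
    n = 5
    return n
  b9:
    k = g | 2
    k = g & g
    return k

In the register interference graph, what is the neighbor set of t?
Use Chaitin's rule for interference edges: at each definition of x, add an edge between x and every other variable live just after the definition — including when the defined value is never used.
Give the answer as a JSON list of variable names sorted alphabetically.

def/use:
  b0: def={c,g,n} ue=∅
  b1: def={c,g,k} ue=∅
  b2: def={t} ue=∅
  b3: def={k,n} ue={k,n}
  b4: def={k,n,p} ue={k}
  b5: def={t} ue=∅
  b6: def={k,n} ue=∅
  b7: def={c} ue={c}
  b8: def={n} ue=∅
  b9: def={k} ue={g}

Backward fixpoint:
  b0 li=∅ lo={n}
  b1 li={n} lo={c,g,k,n}
  b2 li=∅ lo=∅
  b3 li={c,g,k,n} lo={c,g,k}
  b4 li={c,g,k} lo={c,g}
  b5 li={g} lo={g}
  b6 li={g} lo={g}
  b7 li={c} lo=∅
  b8 li=∅ lo=∅
  b9 li={g} lo=∅

Interfere edges:
  c: {g,k,n,p}
  g: {c,k,n,p,t}
  k: {c,g,n,p}
  n: {c,g,k}
  p: {c,g,k}
  t: {g}

N(t) = ["g"]

Answer: ["g"]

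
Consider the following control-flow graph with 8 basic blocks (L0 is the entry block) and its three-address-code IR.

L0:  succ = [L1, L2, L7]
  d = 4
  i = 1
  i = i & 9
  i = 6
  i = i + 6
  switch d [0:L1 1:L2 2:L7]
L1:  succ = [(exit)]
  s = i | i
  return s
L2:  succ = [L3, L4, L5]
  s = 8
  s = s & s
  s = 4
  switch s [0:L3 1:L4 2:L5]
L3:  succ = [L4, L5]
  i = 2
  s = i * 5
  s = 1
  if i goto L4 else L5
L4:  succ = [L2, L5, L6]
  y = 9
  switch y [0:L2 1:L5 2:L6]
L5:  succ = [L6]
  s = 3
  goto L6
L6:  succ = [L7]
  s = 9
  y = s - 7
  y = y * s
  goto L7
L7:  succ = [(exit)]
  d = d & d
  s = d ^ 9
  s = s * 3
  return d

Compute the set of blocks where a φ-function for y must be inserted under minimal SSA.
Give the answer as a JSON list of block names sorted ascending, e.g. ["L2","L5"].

idom tree: L1←L0 L2←L0 L3←L2 L4←L2 L5←L2 L6←L2 L7←L0
Dom at joins:
  L2: preds {L0,L4}: {L0} ∩ {L0,L2,L4} = {L0}; idom=L0
  L4: preds {L2,L3}: {L0,L2} ∩ {L0,L2,L3} = {L0,L2}; idom=L2
  L5: preds {L2,L3,L4}: {L0,L2} ∩ {L0,L2,L3} ∩ {L0,L2,L4} = {L0,L2}; idom=L2
  L6: preds {L4,L5}: {L0,L2,L4} ∩ {L0,L2,L5} = {L0,L2}; idom=L2
  L7: preds {L0,L6}: {L0} ∩ {L0,L2,L6} = {L0}; idom=L0

Frontier:
  L2←L0: walk · to L0
  L2←L4: walk L4→L2 to L0
  L4←L2: walk · to L2
  L4←L3: walk L3 to L2
  L5←L2: walk · to L2
  L5←L3: walk L3 to L2
  L5←L4: walk L4 to L2
  L6←L4: walk L4 to L2
  L6←L5: walk L5 to L2
  L7←L0: walk · to L0
  L7←L6: walk L6→L2 to L0
  DF(L0)=∅
  DF(L1)=∅
  DF(L2)={L2,L7}
  DF(L3)={L4,L5}
  DF(L4)={L2,L5,L6}
  DF(L5)={L6}
  DF(L6)={L7}
  DF(L7)=∅

φ for y: defs {L4,L6}
  DF⁺ = {L2,L5,L6,L7}

Answer: ["L2", "L5", "L6", "L7"]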